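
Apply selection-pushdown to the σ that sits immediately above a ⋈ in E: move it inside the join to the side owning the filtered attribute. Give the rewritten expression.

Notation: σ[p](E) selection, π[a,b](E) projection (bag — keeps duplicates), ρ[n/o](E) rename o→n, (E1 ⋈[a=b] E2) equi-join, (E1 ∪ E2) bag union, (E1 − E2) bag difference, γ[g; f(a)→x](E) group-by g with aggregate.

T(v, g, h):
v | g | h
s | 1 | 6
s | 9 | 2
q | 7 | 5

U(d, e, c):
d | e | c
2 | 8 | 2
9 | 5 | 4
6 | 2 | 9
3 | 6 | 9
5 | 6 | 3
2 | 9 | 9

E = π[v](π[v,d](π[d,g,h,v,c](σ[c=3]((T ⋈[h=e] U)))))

σ filters on c, owned by the right side.
E' = π[v](π[v,d](π[d,g,h,v,c]((T ⋈[h=e] σ[c=3](U)))))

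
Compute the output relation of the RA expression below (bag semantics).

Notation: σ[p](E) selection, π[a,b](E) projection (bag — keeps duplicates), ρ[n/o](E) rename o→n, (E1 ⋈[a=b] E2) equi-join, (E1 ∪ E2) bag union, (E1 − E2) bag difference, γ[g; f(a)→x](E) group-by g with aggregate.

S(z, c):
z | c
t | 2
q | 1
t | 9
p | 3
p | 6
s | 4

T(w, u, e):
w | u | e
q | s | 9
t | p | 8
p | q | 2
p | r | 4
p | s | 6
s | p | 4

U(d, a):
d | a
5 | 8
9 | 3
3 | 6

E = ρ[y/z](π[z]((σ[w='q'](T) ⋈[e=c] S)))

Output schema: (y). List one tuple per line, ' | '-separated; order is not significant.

Stepwise |·|:
  T → 6
  σ[w='q'](T) → 1
  S → 6
  (σ[w='q'](T) ⋈[e=c] S) → 1
  π[z]((σ[w='q'](T) ⋈[e=c] S)) → 1
  ρ[y/z](π[z]((σ[w='q'](T) ⋈[e=c] S))) → 1

== RESULT ==
y
t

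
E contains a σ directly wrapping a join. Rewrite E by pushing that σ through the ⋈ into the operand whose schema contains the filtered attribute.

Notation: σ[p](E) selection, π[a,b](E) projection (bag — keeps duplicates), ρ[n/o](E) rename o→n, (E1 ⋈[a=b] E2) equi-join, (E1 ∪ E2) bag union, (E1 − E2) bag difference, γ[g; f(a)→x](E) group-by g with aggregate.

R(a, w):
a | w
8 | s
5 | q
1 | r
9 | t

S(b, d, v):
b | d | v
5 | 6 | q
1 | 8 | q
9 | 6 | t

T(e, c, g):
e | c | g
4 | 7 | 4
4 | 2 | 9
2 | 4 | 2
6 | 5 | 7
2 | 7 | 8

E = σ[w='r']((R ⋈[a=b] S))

σ filters on w, owned by the left side.
E' = (σ[w='r'](R) ⋈[a=b] S)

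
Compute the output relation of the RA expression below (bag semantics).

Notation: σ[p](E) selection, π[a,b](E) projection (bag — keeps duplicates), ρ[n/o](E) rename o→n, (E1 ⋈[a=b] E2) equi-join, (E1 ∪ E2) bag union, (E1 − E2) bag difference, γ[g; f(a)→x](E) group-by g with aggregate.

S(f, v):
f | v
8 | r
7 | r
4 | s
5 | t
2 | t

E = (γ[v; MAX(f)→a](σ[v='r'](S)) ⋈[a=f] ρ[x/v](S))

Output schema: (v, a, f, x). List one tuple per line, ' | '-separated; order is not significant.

Row counts bottom-up:
  S → 5
  σ[v='r'](S) → 2
  γ[v; MAX(f)→a](σ[v='r'](S)) → 1
  S → 5
  ρ[x/v](S) → 5
  (γ[v; MAX(f)→a](σ[v='r'](S)) ⋈[a=f] ρ[x/v](S)) → 1

== RESULT ==
v | a | f | x
r | 8 | 8 | r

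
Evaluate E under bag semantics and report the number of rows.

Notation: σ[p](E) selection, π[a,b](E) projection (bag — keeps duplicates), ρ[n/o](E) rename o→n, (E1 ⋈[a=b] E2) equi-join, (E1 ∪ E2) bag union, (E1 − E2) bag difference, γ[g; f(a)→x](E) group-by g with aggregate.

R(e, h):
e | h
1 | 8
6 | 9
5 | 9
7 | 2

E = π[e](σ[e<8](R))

Stepwise |·|:
  R → 4
  σ[e<8](R) → 4
  π[e](σ[e<8](R)) → 4

|E| = 4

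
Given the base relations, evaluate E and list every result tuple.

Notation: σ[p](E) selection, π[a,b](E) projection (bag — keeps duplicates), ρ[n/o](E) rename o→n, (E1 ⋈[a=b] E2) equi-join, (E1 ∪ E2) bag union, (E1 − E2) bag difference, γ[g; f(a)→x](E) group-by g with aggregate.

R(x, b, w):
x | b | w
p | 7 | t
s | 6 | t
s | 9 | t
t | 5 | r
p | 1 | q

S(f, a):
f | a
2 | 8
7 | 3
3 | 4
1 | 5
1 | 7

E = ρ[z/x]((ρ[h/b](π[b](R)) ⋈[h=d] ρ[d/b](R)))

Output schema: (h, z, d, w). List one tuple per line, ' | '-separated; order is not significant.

Row counts bottom-up:
  R → 5
  π[b](R) → 5
  ρ[h/b](π[b](R)) → 5
  R → 5
  ρ[d/b](R) → 5
  (ρ[h/b](π[b](R)) ⋈[h=d] ρ[d/b](R)) → 5
  ρ[z/x]((ρ[h/b](π[b](R)) ⋈[h=d] ρ[d/b](R))) → 5

== RESULT ==
h | z | d | w
1 | p | 1 | q
5 | t | 5 | r
6 | s | 6 | t
7 | p | 7 | t
9 | s | 9 | t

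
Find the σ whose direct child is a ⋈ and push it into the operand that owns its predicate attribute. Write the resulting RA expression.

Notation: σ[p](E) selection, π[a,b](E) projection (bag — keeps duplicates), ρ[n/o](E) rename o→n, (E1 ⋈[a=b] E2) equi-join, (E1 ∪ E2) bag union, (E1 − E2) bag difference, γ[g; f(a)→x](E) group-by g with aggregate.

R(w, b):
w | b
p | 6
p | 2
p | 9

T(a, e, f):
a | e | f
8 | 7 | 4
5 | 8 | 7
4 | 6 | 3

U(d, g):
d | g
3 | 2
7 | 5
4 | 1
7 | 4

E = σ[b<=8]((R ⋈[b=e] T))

σ filters on b, owned by the left side.
E' = (σ[b<=8](R) ⋈[b=e] T)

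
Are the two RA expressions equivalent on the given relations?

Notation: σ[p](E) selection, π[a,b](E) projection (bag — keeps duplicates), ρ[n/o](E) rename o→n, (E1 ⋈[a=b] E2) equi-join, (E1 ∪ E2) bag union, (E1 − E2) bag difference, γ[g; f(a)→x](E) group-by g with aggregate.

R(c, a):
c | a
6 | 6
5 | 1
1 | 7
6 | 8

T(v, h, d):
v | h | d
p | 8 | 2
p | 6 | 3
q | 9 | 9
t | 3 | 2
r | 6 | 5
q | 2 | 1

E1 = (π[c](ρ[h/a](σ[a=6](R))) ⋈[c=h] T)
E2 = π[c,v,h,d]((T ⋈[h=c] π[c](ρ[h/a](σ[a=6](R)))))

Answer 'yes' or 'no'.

E1 subexpression sizes:
  R → 4
  σ[a=6](R) → 1
  ρ[h/a](σ[a=6](R)) → 1
  π[c](ρ[h/a](σ[a=6](R))) → 1
  T → 6
  (π[c](ρ[h/a](σ[a=6](R))) ⋈[c=h] T) → 2
E2 subexpression sizes:
  T → 6
  R → 4
  σ[a=6](R) → 1
  ρ[h/a](σ[a=6](R)) → 1
  π[c](ρ[h/a](σ[a=6](R))) → 1
  (T ⋈[h=c] π[c](ρ[h/a](σ[a=6](R)))) → 2
  π[c,v,h,d]((T ⋈[h=c] π[c](ρ[h/a](σ[a=6](R))))) → 2

E1 and E2 produce the same multiset:
c | v | h | d
6 | p | 6 | 3
6 | r | 6 | 5

yes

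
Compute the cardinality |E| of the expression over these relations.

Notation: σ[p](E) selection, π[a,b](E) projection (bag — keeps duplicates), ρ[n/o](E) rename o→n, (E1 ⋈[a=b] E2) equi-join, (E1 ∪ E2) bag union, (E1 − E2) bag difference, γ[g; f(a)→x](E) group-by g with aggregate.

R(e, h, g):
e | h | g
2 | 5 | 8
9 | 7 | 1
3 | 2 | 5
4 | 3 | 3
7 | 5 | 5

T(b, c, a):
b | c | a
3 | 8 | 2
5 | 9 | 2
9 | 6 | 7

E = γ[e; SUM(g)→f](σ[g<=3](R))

Stepwise |·|:
  R → 5
  σ[g<=3](R) → 2
  γ[e; SUM(g)→f](σ[g<=3](R)) → 2

|E| = 2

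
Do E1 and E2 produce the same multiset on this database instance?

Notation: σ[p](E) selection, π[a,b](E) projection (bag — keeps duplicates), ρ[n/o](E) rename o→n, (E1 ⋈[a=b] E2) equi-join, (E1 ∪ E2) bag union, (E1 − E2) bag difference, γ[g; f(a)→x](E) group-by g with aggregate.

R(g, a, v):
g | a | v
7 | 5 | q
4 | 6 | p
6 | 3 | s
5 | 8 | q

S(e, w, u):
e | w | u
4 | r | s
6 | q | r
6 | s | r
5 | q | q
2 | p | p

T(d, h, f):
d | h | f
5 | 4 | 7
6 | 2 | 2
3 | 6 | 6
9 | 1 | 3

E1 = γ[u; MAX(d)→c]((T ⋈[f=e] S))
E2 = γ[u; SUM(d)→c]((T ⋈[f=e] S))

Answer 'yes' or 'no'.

E1 per-node cardinality:
  T → 4
  S → 5
  (T ⋈[f=e] S) → 3
  γ[u; MAX(d)→c]((T ⋈[f=e] S)) → 2
E2 per-node cardinality:
  T → 4
  S → 5
  (T ⋈[f=e] S) → 3
  γ[u; SUM(d)→c]((T ⋈[f=e] S)) → 2

E1 result:
u | c
p | 6
r | 3
E2 result:
u | c
p | 6
r | 6
Witness: ('r', 3) appears 1× in E1 but 0× in E2.

no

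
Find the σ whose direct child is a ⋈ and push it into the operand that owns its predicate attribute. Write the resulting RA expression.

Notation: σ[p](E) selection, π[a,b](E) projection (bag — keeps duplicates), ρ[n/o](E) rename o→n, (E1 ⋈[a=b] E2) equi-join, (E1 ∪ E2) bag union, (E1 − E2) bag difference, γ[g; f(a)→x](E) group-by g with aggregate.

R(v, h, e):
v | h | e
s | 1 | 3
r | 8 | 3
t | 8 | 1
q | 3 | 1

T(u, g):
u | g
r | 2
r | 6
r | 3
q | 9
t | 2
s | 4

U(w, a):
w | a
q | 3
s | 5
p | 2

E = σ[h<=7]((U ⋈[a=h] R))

σ filters on h, owned by the right side.
E' = (U ⋈[a=h] σ[h<=7](R))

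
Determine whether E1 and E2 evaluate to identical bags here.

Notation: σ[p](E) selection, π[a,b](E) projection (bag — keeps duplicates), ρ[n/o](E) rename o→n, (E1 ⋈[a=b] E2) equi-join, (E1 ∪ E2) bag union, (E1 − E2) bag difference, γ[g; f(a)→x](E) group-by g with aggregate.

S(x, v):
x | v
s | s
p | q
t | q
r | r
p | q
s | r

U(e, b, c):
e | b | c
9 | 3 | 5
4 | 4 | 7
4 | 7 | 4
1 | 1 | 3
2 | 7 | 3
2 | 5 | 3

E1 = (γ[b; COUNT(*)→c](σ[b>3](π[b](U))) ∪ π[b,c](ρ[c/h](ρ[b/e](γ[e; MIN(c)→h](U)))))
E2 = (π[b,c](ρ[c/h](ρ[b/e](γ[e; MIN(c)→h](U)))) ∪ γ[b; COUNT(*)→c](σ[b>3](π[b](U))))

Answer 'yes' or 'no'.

E1 subexpression sizes:
  U → 6
  π[b](U) → 6
  σ[b>3](π[b](U)) → 4
  γ[b; COUNT(*)→c](σ[b>3](π[b](U))) → 3
  U → 6
  γ[e; MIN(c)→h](U) → 4
  ρ[b/e](γ[e; MIN(c)→h](U)) → 4
  ρ[c/h](ρ[b/e](γ[e; MIN(c)→h](U))) → 4
  π[b,c](ρ[c/h](ρ[b/e](γ[e; MIN(c)→h](U)))) → 4
  (γ[b; COUNT(*)→c](σ[b>3](π[b](U))) ∪ π[b,c](ρ[c/h](ρ[b/e](γ[e; MIN(c)→h](U))))) → 7
E2 subexpression sizes:
  U → 6
  γ[e; MIN(c)→h](U) → 4
  ρ[b/e](γ[e; MIN(c)→h](U)) → 4
  ρ[c/h](ρ[b/e](γ[e; MIN(c)→h](U))) → 4
  π[b,c](ρ[c/h](ρ[b/e](γ[e; MIN(c)→h](U)))) → 4
  U → 6
  π[b](U) → 6
  σ[b>3](π[b](U)) → 4
  γ[b; COUNT(*)→c](σ[b>3](π[b](U))) → 3
  (π[b,c](ρ[c/h](ρ[b/e](γ[e; MIN(c)→h](U)))) ∪ γ[b; COUNT(*)→c](σ[b>3](π[b](U)))) → 7

E1 and E2 produce the same multiset:
b | c
1 | 3
2 | 3
4 | 1
4 | 4
5 | 1
7 | 2
9 | 5

yes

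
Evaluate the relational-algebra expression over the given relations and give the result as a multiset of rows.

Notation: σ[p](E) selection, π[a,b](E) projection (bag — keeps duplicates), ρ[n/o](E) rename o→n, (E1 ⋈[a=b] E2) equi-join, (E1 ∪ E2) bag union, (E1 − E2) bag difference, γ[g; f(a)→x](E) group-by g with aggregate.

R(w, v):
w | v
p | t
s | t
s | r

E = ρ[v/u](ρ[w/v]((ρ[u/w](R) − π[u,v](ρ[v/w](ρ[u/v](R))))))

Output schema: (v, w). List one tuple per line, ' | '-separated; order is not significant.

Subexpression sizes:
  R → 3
  ρ[u/w](R) → 3
  R → 3
  ρ[u/v](R) → 3
  ρ[v/w](ρ[u/v](R)) → 3
  π[u,v](ρ[v/w](ρ[u/v](R))) → 3
  (ρ[u/w](R) − π[u,v](ρ[v/w](ρ[u/v](R)))) → 3
  ρ[w/v]((ρ[u/w](R) − π[u,v](ρ[v/w](ρ[u/v](R))))) → 3
  ρ[v/u](ρ[w/v]((ρ[u/w](R) − π[u,v](ρ[v/w](ρ[u/v](R)))))) → 3

== RESULT ==
v | w
p | t
s | r
s | t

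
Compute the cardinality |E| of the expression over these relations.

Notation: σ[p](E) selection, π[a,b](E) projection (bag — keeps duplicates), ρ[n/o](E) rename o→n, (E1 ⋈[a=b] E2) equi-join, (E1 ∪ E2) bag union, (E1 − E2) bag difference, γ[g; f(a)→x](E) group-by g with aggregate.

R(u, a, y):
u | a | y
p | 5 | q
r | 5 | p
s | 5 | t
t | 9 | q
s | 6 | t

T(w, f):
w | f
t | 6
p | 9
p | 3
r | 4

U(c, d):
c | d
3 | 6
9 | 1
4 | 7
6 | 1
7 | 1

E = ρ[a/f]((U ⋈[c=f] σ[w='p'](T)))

Stepwise |·|:
  U → 5
  T → 4
  σ[w='p'](T) → 2
  (U ⋈[c=f] σ[w='p'](T)) → 2
  ρ[a/f]((U ⋈[c=f] σ[w='p'](T))) → 2

|E| = 2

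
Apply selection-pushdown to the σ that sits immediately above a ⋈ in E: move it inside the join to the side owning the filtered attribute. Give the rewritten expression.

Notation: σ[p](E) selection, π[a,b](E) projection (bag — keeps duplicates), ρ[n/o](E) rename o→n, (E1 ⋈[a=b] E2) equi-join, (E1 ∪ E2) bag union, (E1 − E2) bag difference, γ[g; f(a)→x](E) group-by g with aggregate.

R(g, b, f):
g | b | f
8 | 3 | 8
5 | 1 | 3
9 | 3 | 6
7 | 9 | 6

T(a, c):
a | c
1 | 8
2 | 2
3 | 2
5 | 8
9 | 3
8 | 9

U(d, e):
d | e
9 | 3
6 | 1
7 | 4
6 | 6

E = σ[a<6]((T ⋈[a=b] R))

σ filters on a, owned by the left side.
E' = (σ[a<6](T) ⋈[a=b] R)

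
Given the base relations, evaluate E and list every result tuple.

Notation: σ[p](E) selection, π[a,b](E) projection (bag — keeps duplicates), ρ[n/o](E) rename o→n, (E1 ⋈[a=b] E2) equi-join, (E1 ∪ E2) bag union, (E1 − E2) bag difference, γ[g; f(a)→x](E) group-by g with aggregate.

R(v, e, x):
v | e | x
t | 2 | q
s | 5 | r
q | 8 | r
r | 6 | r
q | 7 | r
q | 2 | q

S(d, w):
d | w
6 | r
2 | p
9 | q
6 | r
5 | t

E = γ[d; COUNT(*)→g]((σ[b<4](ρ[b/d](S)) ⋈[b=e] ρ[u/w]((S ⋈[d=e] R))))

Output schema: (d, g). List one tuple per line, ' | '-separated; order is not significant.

Row counts bottom-up:
  S → 5
  ρ[b/d](S) → 5
  σ[b<4](ρ[b/d](S)) → 1
  S → 5
  R → 6
  (S ⋈[d=e] R) → 5
  ρ[u/w]((S ⋈[d=e] R)) → 5
  (σ[b<4](ρ[b/d](S)) ⋈[b=e] ρ[u/w]((S ⋈[d=e] R))) → 2
  γ[d; COUNT(*)→g]((σ[b<4](ρ[b/d](S)) ⋈[b=e] ρ[u/w]((S ⋈[d=e] R)))) → 1

== RESULT ==
d | g
2 | 2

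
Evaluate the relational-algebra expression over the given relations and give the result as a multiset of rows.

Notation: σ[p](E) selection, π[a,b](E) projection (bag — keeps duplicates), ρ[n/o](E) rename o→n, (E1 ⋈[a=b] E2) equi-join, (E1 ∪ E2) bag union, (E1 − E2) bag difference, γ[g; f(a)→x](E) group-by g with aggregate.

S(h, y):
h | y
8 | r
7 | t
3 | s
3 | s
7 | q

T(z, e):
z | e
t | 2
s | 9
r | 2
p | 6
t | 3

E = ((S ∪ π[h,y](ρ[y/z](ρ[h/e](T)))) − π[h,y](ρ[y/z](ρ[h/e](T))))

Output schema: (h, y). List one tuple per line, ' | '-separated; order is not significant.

Row counts bottom-up:
  S → 5
  T → 5
  ρ[h/e](T) → 5
  ρ[y/z](ρ[h/e](T)) → 5
  π[h,y](ρ[y/z](ρ[h/e](T))) → 5
  (S ∪ π[h,y](ρ[y/z](ρ[h/e](T)))) → 10
  T → 5
  ρ[h/e](T) → 5
  ρ[y/z](ρ[h/e](T)) → 5
  π[h,y](ρ[y/z](ρ[h/e](T))) → 5
  ((S ∪ π[h,y](ρ[y/z](ρ[h/e](T)))) − π[h,y](ρ[y/z](ρ[h/e](T)))) → 5

== RESULT ==
h | y
3 | s
3 | s
7 | q
7 | t
8 | r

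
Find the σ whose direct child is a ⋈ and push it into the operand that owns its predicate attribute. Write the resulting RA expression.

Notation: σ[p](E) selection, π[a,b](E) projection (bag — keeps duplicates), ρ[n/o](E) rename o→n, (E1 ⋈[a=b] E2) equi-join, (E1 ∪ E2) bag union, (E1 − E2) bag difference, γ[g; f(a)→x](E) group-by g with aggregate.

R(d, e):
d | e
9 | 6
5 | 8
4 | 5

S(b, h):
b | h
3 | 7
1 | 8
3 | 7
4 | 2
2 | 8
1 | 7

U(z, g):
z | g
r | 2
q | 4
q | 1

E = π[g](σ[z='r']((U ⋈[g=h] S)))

σ filters on z, owned by the left side.
E' = π[g]((σ[z='r'](U) ⋈[g=h] S))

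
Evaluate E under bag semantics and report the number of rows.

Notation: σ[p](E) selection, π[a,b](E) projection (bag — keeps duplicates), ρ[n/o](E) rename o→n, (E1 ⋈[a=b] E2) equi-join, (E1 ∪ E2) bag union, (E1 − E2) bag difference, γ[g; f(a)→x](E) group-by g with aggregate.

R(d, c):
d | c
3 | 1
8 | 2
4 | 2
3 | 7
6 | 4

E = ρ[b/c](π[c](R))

Stepwise |·|:
  R → 5
  π[c](R) → 5
  ρ[b/c](π[c](R)) → 5

|E| = 5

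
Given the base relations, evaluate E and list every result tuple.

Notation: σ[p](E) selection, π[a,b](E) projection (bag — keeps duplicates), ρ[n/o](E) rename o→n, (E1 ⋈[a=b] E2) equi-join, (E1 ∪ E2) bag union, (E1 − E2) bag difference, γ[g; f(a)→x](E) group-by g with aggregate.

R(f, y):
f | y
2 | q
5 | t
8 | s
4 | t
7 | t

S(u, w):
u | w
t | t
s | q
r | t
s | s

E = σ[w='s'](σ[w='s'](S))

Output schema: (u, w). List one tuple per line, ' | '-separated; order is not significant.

Subexpression sizes:
  S → 4
  σ[w='s'](S) → 1
  σ[w='s'](σ[w='s'](S)) → 1

== RESULT ==
u | w
s | s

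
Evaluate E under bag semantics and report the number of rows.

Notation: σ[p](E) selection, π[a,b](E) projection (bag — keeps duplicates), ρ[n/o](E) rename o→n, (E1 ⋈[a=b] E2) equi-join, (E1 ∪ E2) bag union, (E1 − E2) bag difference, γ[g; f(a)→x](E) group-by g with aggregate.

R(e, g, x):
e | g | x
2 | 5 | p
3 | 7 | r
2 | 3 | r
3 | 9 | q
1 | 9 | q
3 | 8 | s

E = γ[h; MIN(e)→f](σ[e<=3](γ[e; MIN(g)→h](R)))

Row counts bottom-up:
  R → 6
  γ[e; MIN(g)→h](R) → 3
  σ[e<=3](γ[e; MIN(g)→h](R)) → 3
  γ[h; MIN(e)→f](σ[e<=3](γ[e; MIN(g)→h](R))) → 3

|E| = 3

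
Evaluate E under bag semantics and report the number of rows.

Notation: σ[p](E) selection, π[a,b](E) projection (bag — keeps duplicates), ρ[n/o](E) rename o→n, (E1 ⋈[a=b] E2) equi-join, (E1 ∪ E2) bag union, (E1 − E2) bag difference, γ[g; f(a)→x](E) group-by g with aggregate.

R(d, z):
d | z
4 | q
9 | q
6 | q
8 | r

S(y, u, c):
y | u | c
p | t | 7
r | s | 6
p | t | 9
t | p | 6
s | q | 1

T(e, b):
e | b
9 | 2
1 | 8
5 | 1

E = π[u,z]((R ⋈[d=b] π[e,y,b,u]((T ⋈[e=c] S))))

Subexpression sizes:
  R → 4
  T → 3
  S → 5
  (T ⋈[e=c] S) → 2
  π[e,y,b,u]((T ⋈[e=c] S)) → 2
  (R ⋈[d=b] π[e,y,b,u]((T ⋈[e=c] S))) → 1
  π[u,z]((R ⋈[d=b] π[e,y,b,u]((T ⋈[e=c] S)))) → 1

|E| = 1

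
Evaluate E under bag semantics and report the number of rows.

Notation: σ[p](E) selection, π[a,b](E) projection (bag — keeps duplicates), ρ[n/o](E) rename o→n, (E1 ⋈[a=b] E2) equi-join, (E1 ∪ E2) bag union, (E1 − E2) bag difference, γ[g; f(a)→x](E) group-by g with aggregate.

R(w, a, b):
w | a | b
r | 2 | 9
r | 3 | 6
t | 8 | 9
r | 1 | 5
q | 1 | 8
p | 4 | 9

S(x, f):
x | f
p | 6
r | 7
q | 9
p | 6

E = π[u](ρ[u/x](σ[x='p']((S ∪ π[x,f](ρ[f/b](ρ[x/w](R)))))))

Subexpression sizes:
  S → 4
  R → 6
  ρ[x/w](R) → 6
  ρ[f/b](ρ[x/w](R)) → 6
  π[x,f](ρ[f/b](ρ[x/w](R))) → 6
  (S ∪ π[x,f](ρ[f/b](ρ[x/w](R)))) → 10
  σ[x='p']((S ∪ π[x,f](ρ[f/b](ρ[x/w](R))))) → 3
  ρ[u/x](σ[x='p']((S ∪ π[x,f](ρ[f/b](ρ[x/w](R)))))) → 3
  π[u](ρ[u/x](σ[x='p']((S ∪ π[x,f](ρ[f/b](ρ[x/w](R))))))) → 3

|E| = 3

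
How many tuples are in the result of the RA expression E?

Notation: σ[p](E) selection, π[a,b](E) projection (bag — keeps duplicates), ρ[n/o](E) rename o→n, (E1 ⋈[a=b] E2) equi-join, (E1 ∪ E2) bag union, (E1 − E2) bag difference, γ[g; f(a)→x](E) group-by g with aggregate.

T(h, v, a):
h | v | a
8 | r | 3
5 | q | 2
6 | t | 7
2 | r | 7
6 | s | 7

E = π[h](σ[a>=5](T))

Subexpression sizes:
  T → 5
  σ[a>=5](T) → 3
  π[h](σ[a>=5](T)) → 3

|E| = 3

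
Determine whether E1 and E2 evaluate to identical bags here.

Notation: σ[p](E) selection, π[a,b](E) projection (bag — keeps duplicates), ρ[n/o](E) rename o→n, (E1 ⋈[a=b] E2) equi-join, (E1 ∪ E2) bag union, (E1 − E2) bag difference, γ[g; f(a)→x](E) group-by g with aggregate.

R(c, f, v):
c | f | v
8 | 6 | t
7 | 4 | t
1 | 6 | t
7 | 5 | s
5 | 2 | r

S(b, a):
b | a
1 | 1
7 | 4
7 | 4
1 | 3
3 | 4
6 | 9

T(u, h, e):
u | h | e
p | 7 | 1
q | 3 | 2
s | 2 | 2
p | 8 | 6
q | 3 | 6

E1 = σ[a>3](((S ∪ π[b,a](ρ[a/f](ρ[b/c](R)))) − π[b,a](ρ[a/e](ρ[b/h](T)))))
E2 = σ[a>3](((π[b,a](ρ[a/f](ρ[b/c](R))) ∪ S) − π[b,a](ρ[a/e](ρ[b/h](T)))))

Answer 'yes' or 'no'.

E1 stepwise |·|:
  S → 6
  R → 5
  ρ[b/c](R) → 5
  ρ[a/f](ρ[b/c](R)) → 5
  π[b,a](ρ[a/f](ρ[b/c](R))) → 5
  (S ∪ π[b,a](ρ[a/f](ρ[b/c](R)))) → 11
  T → 5
  ρ[b/h](T) → 5
  ρ[a/e](ρ[b/h](T)) → 5
  π[b,a](ρ[a/e](ρ[b/h](T))) → 5
  ((S ∪ π[b,a](ρ[a/f](ρ[b/c](R)))) − π[b,a](ρ[a/e](ρ[b/h](T)))) → 10
  σ[a>3](((S ∪ π[b,a](ρ[a/f](ρ[b/c](R)))) − π[b,a](ρ[a/e](ρ[b/h](T))))) → 7
E2 stepwise |·|:
  R → 5
  ρ[b/c](R) → 5
  ρ[a/f](ρ[b/c](R)) → 5
  π[b,a](ρ[a/f](ρ[b/c](R))) → 5
  S → 6
  (π[b,a](ρ[a/f](ρ[b/c](R))) ∪ S) → 11
  T → 5
  ρ[b/h](T) → 5
  ρ[a/e](ρ[b/h](T)) → 5
  π[b,a](ρ[a/e](ρ[b/h](T))) → 5
  ((π[b,a](ρ[a/f](ρ[b/c](R))) ∪ S) − π[b,a](ρ[a/e](ρ[b/h](T)))) → 10
  σ[a>3](((π[b,a](ρ[a/f](ρ[b/c](R))) ∪ S) − π[b,a](ρ[a/e](ρ[b/h](T))))) → 7

E1 and E2 produce the same multiset:
b | a
1 | 6
3 | 4
6 | 9
7 | 4
7 | 4
7 | 4
7 | 5

yes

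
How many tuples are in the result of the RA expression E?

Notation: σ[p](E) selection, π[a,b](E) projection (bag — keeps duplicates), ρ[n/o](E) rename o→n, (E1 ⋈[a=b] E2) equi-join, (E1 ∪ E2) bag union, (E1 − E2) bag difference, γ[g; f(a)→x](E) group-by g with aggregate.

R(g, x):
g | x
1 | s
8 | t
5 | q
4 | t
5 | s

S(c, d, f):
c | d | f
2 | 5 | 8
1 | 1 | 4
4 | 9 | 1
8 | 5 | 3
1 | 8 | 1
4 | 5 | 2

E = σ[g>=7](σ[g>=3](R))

Row counts bottom-up:
  R → 5
  σ[g>=3](R) → 4
  σ[g>=7](σ[g>=3](R)) → 1

|E| = 1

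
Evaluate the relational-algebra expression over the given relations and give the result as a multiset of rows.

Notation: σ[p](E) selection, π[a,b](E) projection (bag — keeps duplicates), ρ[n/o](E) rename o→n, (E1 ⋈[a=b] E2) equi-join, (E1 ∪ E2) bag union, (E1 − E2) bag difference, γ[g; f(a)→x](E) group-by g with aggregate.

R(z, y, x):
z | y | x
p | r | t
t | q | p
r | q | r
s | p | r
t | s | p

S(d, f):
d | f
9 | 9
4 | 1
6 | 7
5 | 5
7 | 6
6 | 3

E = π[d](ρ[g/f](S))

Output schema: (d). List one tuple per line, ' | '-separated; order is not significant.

Row counts bottom-up:
  S → 6
  ρ[g/f](S) → 6
  π[d](ρ[g/f](S)) → 6

== RESULT ==
d
4
5
6
6
7
9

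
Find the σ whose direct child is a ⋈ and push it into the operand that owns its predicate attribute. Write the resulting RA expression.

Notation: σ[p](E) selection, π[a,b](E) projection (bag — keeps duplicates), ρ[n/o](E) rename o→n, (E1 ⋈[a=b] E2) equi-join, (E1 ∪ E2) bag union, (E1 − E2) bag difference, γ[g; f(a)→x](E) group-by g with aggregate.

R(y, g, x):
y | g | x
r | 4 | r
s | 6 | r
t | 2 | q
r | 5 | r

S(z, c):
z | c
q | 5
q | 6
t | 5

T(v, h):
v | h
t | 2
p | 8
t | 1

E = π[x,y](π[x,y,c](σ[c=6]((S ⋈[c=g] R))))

σ filters on c, owned by the left side.
E' = π[x,y](π[x,y,c]((σ[c=6](S) ⋈[c=g] R)))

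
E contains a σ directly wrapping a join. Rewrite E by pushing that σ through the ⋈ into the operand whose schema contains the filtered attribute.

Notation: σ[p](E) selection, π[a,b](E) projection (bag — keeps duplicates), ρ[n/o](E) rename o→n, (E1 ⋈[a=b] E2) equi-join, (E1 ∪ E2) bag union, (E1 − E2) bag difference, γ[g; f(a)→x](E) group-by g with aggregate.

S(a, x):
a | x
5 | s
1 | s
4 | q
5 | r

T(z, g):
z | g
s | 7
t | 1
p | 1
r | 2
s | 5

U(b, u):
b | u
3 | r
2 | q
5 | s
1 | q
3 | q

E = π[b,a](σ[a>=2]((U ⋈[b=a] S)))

σ filters on a, owned by the right side.
E' = π[b,a]((U ⋈[b=a] σ[a>=2](S)))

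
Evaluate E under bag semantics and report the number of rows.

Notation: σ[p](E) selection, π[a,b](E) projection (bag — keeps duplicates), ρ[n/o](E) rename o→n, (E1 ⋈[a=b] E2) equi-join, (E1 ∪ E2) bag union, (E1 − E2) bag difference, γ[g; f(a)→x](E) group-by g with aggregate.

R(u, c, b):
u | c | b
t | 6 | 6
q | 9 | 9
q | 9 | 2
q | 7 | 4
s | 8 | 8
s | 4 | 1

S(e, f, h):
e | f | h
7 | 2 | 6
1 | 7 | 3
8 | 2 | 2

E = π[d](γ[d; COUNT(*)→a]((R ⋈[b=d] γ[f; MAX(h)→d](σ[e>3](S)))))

Row counts bottom-up:
  R → 6
  S → 3
  σ[e>3](S) → 2
  γ[f; MAX(h)→d](σ[e>3](S)) → 1
  (R ⋈[b=d] γ[f; MAX(h)→d](σ[e>3](S))) → 1
  γ[d; COUNT(*)→a]((R ⋈[b=d] γ[f; MAX(h)→d](σ[e>3](S)))) → 1
  π[d](γ[d; COUNT(*)→a]((R ⋈[b=d] γ[f; MAX(h)→d](σ[e>3](S))))) → 1

|E| = 1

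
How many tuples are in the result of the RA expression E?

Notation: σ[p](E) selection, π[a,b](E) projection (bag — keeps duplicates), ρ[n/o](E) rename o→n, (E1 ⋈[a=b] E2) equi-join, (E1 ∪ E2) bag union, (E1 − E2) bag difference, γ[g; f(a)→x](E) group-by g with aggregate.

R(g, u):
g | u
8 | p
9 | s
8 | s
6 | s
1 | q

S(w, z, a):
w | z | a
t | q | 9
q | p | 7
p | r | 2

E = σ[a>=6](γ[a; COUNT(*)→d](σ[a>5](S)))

Per-node cardinality:
  S → 3
  σ[a>5](S) → 2
  γ[a; COUNT(*)→d](σ[a>5](S)) → 2
  σ[a>=6](γ[a; COUNT(*)→d](σ[a>5](S))) → 2

|E| = 2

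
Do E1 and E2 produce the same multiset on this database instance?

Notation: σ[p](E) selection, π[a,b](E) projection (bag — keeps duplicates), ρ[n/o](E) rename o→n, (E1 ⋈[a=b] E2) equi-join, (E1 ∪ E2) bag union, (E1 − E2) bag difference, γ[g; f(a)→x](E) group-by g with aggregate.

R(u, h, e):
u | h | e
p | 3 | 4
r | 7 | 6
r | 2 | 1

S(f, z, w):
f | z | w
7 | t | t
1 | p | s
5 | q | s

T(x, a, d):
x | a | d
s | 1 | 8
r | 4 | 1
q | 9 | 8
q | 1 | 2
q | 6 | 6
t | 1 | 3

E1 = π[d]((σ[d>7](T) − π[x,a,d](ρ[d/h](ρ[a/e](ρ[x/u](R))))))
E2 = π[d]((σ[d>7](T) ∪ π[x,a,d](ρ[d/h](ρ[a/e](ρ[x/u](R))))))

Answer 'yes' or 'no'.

E1 subexpression sizes:
  T → 6
  σ[d>7](T) → 2
  R → 3
  ρ[x/u](R) → 3
  ρ[a/e](ρ[x/u](R)) → 3
  ρ[d/h](ρ[a/e](ρ[x/u](R))) → 3
  π[x,a,d](ρ[d/h](ρ[a/e](ρ[x/u](R)))) → 3
  (σ[d>7](T) − π[x,a,d](ρ[d/h](ρ[a/e](ρ[x/u](R))))) → 2
  π[d]((σ[d>7](T) − π[x,a,d](ρ[d/h](ρ[a/e](ρ[x/u](R)))))) → 2
E2 subexpression sizes:
  T → 6
  σ[d>7](T) → 2
  R → 3
  ρ[x/u](R) → 3
  ρ[a/e](ρ[x/u](R)) → 3
  ρ[d/h](ρ[a/e](ρ[x/u](R))) → 3
  π[x,a,d](ρ[d/h](ρ[a/e](ρ[x/u](R)))) → 3
  (σ[d>7](T) ∪ π[x,a,d](ρ[d/h](ρ[a/e](ρ[x/u](R))))) → 5
  π[d]((σ[d>7](T) ∪ π[x,a,d](ρ[d/h](ρ[a/e](ρ[x/u](R)))))) → 5

E1 result:
d
8
8
E2 result:
d
2
3
7
8
8
Witness: (7,) appears 0× in E1 but 1× in E2.

no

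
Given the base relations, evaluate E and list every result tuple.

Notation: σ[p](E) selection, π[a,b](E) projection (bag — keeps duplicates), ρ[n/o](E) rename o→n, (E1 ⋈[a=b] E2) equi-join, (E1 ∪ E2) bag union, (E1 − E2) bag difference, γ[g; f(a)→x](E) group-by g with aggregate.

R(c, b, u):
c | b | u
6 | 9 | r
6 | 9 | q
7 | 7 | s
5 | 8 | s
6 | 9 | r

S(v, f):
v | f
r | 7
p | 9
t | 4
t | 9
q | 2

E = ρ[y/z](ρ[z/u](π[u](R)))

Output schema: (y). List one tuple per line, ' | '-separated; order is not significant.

Row counts bottom-up:
  R → 5
  π[u](R) → 5
  ρ[z/u](π[u](R)) → 5
  ρ[y/z](ρ[z/u](π[u](R))) → 5

== RESULT ==
y
q
r
r
s
s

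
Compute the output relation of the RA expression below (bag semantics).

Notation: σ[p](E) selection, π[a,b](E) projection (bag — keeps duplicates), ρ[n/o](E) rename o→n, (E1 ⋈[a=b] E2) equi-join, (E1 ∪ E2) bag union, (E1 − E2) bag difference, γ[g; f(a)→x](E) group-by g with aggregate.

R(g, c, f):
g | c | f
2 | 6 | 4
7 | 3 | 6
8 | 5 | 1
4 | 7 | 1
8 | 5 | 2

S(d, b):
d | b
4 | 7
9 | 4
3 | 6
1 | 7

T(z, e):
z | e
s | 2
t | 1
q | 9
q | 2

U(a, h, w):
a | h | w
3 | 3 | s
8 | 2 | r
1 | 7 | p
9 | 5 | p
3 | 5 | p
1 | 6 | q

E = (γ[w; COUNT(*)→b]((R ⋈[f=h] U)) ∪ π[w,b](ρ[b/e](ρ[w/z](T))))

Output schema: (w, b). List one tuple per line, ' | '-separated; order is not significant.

Per-node cardinality:
  R → 5
  U → 6
  (R ⋈[f=h] U) → 2
  γ[w; COUNT(*)→b]((R ⋈[f=h] U)) → 2
  T → 4
  ρ[w/z](T) → 4
  ρ[b/e](ρ[w/z](T)) → 4
  π[w,b](ρ[b/e](ρ[w/z](T))) → 4
  (γ[w; COUNT(*)→b]((R ⋈[f=h] U)) ∪ π[w,b](ρ[b/e](ρ[w/z](T)))) → 6

== RESULT ==
w | b
q | 1
q | 2
q | 9
r | 1
s | 2
t | 1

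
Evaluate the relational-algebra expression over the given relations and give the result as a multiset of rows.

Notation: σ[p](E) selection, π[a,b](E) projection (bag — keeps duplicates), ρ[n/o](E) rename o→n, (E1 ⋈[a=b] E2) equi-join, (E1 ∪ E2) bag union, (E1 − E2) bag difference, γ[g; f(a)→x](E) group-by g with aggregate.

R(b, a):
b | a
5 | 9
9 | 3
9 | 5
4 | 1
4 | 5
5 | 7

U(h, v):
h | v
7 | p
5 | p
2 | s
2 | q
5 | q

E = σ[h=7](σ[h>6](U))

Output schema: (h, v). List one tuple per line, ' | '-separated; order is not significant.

Subexpression sizes:
  U → 5
  σ[h>6](U) → 1
  σ[h=7](σ[h>6](U)) → 1

== RESULT ==
h | v
7 | p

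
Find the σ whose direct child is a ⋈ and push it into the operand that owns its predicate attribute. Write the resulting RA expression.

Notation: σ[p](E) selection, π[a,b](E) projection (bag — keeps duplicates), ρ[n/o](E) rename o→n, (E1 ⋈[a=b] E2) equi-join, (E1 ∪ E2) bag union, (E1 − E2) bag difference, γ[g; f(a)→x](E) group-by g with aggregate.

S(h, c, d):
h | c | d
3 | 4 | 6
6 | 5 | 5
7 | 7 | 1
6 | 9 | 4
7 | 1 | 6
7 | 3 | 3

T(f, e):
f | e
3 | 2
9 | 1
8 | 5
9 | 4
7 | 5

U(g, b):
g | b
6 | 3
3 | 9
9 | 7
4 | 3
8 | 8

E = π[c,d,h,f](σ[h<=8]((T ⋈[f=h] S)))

σ filters on h, owned by the right side.
E' = π[c,d,h,f]((T ⋈[f=h] σ[h<=8](S)))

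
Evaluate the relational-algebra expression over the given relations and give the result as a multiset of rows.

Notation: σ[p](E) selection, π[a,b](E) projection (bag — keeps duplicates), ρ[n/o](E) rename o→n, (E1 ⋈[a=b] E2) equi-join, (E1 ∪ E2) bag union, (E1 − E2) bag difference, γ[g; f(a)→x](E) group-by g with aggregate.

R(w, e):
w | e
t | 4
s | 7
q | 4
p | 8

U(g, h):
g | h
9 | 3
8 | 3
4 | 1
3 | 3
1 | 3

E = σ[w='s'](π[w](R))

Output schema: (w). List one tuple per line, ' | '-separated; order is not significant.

Row counts bottom-up:
  R → 4
  π[w](R) → 4
  σ[w='s'](π[w](R)) → 1

== RESULT ==
w
s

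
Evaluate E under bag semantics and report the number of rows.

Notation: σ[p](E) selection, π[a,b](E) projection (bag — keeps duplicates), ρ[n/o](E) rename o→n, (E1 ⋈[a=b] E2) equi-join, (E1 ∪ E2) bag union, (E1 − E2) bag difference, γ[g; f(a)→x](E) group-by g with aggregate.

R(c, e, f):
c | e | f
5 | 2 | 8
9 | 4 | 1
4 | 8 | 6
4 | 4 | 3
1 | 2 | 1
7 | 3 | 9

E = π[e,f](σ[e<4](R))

Stepwise |·|:
  R → 6
  σ[e<4](R) → 3
  π[e,f](σ[e<4](R)) → 3

|E| = 3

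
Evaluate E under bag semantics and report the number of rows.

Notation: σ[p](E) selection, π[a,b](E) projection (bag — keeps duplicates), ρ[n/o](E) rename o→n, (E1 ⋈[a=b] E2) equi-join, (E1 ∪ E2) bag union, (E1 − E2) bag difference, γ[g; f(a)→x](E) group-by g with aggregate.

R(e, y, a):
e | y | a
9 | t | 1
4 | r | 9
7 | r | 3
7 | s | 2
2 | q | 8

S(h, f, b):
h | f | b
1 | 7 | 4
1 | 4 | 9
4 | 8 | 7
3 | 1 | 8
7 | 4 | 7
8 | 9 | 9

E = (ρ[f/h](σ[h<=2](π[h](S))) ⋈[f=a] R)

Per-node cardinality:
  S → 6
  π[h](S) → 6
  σ[h<=2](π[h](S)) → 2
  ρ[f/h](σ[h<=2](π[h](S))) → 2
  R → 5
  (ρ[f/h](σ[h<=2](π[h](S))) ⋈[f=a] R) → 2

|E| = 2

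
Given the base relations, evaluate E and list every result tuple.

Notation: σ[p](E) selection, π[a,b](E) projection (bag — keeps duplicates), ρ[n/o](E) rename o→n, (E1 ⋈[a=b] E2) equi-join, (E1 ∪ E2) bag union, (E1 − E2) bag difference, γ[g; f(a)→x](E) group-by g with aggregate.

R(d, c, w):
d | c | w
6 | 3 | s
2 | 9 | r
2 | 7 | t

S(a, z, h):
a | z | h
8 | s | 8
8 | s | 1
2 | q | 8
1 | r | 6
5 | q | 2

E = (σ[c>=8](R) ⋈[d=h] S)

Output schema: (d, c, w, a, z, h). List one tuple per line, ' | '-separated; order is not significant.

Subexpression sizes:
  R → 3
  σ[c>=8](R) → 1
  S → 5
  (σ[c>=8](R) ⋈[d=h] S) → 1

== RESULT ==
d | c | w | a | z | h
2 | 9 | r | 5 | q | 2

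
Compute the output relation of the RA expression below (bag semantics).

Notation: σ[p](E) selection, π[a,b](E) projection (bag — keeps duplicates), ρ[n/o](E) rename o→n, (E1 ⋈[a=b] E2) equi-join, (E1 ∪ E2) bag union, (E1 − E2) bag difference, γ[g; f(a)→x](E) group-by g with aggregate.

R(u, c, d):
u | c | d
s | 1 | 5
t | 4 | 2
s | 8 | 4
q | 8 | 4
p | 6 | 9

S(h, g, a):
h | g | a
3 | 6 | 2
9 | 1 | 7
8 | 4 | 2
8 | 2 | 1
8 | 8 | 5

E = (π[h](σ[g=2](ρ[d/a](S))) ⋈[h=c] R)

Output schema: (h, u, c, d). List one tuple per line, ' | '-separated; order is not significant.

Subexpression sizes:
  S → 5
  ρ[d/a](S) → 5
  σ[g=2](ρ[d/a](S)) → 1
  π[h](σ[g=2](ρ[d/a](S))) → 1
  R → 5
  (π[h](σ[g=2](ρ[d/a](S))) ⋈[h=c] R) → 2

== RESULT ==
h | u | c | d
8 | q | 8 | 4
8 | s | 8 | 4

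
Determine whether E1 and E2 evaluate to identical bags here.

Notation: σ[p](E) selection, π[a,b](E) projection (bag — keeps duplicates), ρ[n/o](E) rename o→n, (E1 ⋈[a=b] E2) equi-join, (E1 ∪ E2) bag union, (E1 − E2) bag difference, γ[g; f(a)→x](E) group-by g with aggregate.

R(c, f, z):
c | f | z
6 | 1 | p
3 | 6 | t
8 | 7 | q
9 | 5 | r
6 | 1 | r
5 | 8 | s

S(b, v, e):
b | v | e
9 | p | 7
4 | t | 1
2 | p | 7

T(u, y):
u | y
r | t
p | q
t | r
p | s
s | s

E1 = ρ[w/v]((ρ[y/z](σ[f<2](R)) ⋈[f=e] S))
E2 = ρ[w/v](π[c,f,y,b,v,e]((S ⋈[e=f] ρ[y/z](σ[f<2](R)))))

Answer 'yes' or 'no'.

E1 per-node cardinality:
  R → 6
  σ[f<2](R) → 2
  ρ[y/z](σ[f<2](R)) → 2
  S → 3
  (ρ[y/z](σ[f<2](R)) ⋈[f=e] S) → 2
  ρ[w/v]((ρ[y/z](σ[f<2](R)) ⋈[f=e] S)) → 2
E2 per-node cardinality:
  S → 3
  R → 6
  σ[f<2](R) → 2
  ρ[y/z](σ[f<2](R)) → 2
  (S ⋈[e=f] ρ[y/z](σ[f<2](R))) → 2
  π[c,f,y,b,v,e]((S ⋈[e=f] ρ[y/z](σ[f<2](R)))) → 2
  ρ[w/v](π[c,f,y,b,v,e]((S ⋈[e=f] ρ[y/z](σ[f<2](R))))) → 2

E1 and E2 produce the same multiset:
c | f | y | b | w | e
6 | 1 | p | 4 | t | 1
6 | 1 | r | 4 | t | 1

yes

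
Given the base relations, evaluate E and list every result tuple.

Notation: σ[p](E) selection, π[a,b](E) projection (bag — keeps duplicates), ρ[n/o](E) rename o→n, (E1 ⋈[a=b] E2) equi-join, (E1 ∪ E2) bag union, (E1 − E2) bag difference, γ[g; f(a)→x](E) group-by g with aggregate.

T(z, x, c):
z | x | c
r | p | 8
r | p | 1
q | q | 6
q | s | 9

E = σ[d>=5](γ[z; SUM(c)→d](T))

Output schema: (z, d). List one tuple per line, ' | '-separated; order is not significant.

Row counts bottom-up:
  T → 4
  γ[z; SUM(c)→d](T) → 2
  σ[d>=5](γ[z; SUM(c)→d](T)) → 2

== RESULT ==
z | d
q | 15
r | 9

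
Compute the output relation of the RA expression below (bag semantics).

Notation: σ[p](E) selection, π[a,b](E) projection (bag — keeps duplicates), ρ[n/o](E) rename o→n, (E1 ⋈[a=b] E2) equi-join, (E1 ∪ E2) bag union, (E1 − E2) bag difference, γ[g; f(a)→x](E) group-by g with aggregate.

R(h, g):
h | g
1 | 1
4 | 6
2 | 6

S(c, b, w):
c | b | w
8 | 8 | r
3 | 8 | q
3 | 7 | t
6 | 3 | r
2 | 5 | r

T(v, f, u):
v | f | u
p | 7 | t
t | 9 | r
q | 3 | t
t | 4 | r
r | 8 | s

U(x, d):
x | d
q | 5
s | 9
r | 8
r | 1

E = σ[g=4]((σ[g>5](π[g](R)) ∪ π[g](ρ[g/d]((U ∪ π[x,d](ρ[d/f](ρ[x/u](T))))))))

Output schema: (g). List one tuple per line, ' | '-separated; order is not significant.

Subexpression sizes:
  R → 3
  π[g](R) → 3
  σ[g>5](π[g](R)) → 2
  U → 4
  T → 5
  ρ[x/u](T) → 5
  ρ[d/f](ρ[x/u](T)) → 5
  π[x,d](ρ[d/f](ρ[x/u](T))) → 5
  (U ∪ π[x,d](ρ[d/f](ρ[x/u](T)))) → 9
  ρ[g/d]((U ∪ π[x,d](ρ[d/f](ρ[x/u](T))))) → 9
  π[g](ρ[g/d]((U ∪ π[x,d](ρ[d/f](ρ[x/u](T)))))) → 9
  (σ[g>5](π[g](R)) ∪ π[g](ρ[g/d]((U ∪ π[x,d](ρ[d/f](ρ[x/u](T))))))) → 11
  σ[g=4]((σ[g>5](π[g](R)) ∪ π[g](ρ[g/d]((U ∪ π[x,d](ρ[d/f](ρ[x/u](T)))))))) → 1

== RESULT ==
g
4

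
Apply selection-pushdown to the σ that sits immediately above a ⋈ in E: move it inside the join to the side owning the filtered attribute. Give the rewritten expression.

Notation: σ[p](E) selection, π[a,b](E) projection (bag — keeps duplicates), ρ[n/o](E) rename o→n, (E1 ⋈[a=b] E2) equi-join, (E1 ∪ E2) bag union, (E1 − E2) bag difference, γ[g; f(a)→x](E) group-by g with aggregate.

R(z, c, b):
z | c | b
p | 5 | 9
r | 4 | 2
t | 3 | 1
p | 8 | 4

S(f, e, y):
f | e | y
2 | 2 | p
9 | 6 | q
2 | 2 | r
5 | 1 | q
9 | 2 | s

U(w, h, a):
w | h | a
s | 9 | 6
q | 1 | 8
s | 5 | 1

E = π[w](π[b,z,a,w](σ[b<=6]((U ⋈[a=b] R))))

σ filters on b, owned by the right side.
E' = π[w](π[b,z,a,w]((U ⋈[a=b] σ[b<=6](R))))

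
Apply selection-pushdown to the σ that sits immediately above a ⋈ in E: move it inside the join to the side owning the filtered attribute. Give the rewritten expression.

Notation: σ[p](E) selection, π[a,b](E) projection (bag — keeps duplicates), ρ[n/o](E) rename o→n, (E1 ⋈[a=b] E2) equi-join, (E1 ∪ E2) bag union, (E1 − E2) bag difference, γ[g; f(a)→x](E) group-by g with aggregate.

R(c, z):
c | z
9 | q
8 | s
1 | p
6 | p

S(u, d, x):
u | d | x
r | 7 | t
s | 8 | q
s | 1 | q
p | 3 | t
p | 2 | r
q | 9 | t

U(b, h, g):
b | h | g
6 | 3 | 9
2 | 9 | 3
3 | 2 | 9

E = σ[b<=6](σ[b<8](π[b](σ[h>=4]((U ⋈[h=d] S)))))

σ filters on h, owned by the left side.
E' = σ[b<=6](σ[b<8](π[b]((σ[h>=4](U) ⋈[h=d] S))))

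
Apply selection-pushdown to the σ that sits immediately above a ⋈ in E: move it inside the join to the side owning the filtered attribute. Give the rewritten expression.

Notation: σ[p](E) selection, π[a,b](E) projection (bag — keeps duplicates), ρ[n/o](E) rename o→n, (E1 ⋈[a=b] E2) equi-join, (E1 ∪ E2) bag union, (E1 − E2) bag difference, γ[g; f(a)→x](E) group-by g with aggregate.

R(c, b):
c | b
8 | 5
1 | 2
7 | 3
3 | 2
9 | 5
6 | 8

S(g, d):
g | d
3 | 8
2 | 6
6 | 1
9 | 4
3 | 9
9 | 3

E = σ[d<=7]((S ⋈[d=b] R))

σ filters on d, owned by the left side.
E' = (σ[d<=7](S) ⋈[d=b] R)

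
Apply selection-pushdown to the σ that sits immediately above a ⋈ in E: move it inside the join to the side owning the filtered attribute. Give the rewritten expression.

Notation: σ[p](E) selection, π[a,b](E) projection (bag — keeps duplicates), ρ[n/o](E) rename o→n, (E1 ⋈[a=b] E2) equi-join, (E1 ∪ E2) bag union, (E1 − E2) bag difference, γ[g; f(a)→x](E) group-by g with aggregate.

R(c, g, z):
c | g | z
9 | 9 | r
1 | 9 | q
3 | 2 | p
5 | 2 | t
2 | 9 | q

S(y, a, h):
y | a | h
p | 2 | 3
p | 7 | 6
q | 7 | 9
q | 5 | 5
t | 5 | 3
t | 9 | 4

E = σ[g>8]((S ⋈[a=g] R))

σ filters on g, owned by the right side.
E' = (S ⋈[a=g] σ[g>8](R))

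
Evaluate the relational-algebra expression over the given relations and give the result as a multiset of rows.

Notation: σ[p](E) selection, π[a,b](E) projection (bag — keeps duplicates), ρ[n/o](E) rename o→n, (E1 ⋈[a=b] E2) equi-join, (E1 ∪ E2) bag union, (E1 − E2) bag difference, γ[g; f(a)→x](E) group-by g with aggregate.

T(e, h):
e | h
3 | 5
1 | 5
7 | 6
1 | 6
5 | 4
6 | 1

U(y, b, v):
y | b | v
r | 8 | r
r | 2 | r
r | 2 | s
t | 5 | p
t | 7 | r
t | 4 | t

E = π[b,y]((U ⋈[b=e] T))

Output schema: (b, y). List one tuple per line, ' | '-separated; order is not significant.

Stepwise |·|:
  U → 6
  T → 6
  (U ⋈[b=e] T) → 2
  π[b,y]((U ⋈[b=e] T)) → 2

== RESULT ==
b | y
5 | t
7 | t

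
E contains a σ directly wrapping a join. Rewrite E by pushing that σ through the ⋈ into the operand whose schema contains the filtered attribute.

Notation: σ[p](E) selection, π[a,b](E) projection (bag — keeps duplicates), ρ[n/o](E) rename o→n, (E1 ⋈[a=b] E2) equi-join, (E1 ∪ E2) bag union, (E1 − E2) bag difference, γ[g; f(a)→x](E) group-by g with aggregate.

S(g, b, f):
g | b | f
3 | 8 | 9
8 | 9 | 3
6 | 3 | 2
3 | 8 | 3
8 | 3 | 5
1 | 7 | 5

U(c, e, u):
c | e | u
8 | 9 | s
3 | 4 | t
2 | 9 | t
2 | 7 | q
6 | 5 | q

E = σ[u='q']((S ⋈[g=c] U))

σ filters on u, owned by the right side.
E' = (S ⋈[g=c] σ[u='q'](U))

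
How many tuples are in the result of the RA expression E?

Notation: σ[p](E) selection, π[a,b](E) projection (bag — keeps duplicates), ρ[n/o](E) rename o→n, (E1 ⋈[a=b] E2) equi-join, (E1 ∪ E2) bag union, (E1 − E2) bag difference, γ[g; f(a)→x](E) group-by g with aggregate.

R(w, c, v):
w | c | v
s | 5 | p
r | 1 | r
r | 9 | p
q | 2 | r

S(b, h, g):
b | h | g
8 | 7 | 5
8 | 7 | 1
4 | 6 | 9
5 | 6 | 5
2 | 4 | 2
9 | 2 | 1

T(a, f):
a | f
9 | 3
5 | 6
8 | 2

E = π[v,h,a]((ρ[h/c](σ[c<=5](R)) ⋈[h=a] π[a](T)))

Subexpression sizes:
  R → 4
  σ[c<=5](R) → 3
  ρ[h/c](σ[c<=5](R)) → 3
  T → 3
  π[a](T) → 3
  (ρ[h/c](σ[c<=5](R)) ⋈[h=a] π[a](T)) → 1
  π[v,h,a]((ρ[h/c](σ[c<=5](R)) ⋈[h=a] π[a](T))) → 1

|E| = 1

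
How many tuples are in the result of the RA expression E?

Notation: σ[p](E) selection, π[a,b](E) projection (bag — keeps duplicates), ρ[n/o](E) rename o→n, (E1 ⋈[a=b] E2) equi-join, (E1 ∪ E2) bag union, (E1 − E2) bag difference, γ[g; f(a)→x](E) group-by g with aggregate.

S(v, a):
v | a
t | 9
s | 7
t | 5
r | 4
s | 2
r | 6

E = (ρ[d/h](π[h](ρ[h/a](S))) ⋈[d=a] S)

Subexpression sizes:
  S → 6
  ρ[h/a](S) → 6
  π[h](ρ[h/a](S)) → 6
  ρ[d/h](π[h](ρ[h/a](S))) → 6
  S → 6
  (ρ[d/h](π[h](ρ[h/a](S))) ⋈[d=a] S) → 6

|E| = 6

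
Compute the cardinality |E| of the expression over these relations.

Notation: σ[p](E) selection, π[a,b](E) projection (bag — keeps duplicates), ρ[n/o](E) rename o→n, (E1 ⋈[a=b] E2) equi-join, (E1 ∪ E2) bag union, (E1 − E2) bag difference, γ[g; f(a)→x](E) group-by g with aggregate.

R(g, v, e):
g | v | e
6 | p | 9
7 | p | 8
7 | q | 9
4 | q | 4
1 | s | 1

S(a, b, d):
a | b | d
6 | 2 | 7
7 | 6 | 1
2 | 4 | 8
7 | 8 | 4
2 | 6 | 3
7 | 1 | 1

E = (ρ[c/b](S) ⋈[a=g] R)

Per-node cardinality:
  S → 6
  ρ[c/b](S) → 6
  R → 5
  (ρ[c/b](S) ⋈[a=g] R) → 7

|E| = 7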